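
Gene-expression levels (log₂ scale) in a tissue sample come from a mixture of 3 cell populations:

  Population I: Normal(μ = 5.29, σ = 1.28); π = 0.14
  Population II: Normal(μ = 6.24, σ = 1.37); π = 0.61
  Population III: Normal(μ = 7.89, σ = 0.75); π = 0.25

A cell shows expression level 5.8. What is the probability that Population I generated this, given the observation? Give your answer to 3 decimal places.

0.190

By Bayes' theorem, P(k | x) = π_k f_k(x) / Σ_j π_j f_j(x).
Normal densities:
  L_I = (1/(1.28·√(2π)))·exp(−(5.8−5.29)²/(2·1.28²)) = 0.311674·exp(-0.07938) = 0.287891
  L_II = (1/(1.37·√(2π)))·exp(−(5.8−6.24)²/(2·1.37²)) = 0.291199·exp(-0.05157) = 0.276561
  L_III = (1/(0.75·√(2π)))·exp(−(5.8−7.89)²/(2·0.75²)) = 0.531923·exp(-3.88276) = 0.0109544
Prior × likelihood for each component:
  π_I·L_I = 0.14 × 0.287891 = 0.0403047
  π_II·L_II = 0.61 × 0.276561 = 0.168702
  π_III·L_III = 0.25 × 0.0109544 = 0.00273861
Evidence: 0.0403047 + 0.168702 + 0.00273861 = 0.211746
P(Population I | the observation) = 0.0403047 / 0.211746 ≈ 0.190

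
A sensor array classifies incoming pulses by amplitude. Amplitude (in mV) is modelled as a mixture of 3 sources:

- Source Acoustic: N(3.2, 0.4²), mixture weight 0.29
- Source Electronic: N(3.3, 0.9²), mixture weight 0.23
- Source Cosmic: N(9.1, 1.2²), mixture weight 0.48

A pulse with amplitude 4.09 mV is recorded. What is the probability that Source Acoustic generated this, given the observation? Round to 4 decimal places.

0.2597

The responsibility of component k is π_k f_k(x) divided by Σ_j π_j f_j(x).
Evaluate each component's likelihood at the observed value:
  f_Acoustic = 0.0839142
  f_Electronic = 0.301548
  f_Cosmic = 5.45402e-05
Prior × likelihood for each component:
  π_Acoustic·f_Acoustic = 0.29 × 0.0839142 = 0.0243351
  π_Electronic·f_Electronic = 0.23 × 0.301548 = 0.0693561
  π_Cosmic·f_Cosmic = 0.48 × 5.45402e-05 = 2.61793e-05
Normaliser: 0.0243351 + 0.0693561 + 2.61793e-05 = 0.0937174
Responsibility of Source Acoustic: 0.0243351 / 0.0937174 ≈ 0.2597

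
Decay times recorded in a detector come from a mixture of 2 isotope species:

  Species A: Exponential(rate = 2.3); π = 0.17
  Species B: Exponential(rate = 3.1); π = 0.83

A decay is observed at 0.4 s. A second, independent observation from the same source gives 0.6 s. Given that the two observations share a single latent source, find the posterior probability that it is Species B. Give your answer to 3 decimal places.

By Bayes' theorem, P(k | x) = w_k f_k(x) / Σ_j w_j f_j(x).
Since both observations come from the same component, the likelihood for component k is f_k(x₁)·f_k(x₂).
  p_A = [0.916594] × [0.578631] = 0.530369
  p_B = [0.897091] × [0.482585] = 0.432923
Multiply by the mixture weights:
  w_A·p_A = 0.17 × 0.530369 = 0.0901628
  w_B·p_B = 0.83 × 0.432923 = 0.359326
Sum: 0.0901628 + 0.359326 = 0.449489
P(Species B | x₁, x₂) = 0.359326 / 0.449489 ≈ 0.799

0.799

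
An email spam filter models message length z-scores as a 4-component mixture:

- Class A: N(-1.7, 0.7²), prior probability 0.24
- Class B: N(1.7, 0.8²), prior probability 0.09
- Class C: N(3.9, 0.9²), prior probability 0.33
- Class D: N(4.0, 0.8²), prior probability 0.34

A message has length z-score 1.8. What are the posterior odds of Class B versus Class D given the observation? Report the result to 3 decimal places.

11.522

Posterior odds = (π_i f_i(x)) / (π_j f_j(x)); the normalising sum cancels.
Component likelihoods at x = 1.8:
  L_A = (1/(0.7·√(2π)))·exp(−(1.8−-1.7)²/(2·0.7²)) = 0.569918·exp(-12.50000) = 2.12389e-06
  L_B = (1/(0.8·√(2π)))·exp(−(1.8−1.7)²/(2·0.8²)) = 0.498678·exp(-0.00781) = 0.494797
  L_C = (1/(0.9·√(2π)))·exp(−(1.8−3.9)²/(2·0.9²)) = 0.443269·exp(-2.72222) = 0.0291354
  L_D = (1/(0.8·√(2π)))·exp(−(1.8−4.0)²/(2·0.8²)) = 0.498678·exp(-3.78125) = 0.011367
Posterior odds = (π_B·L_B) / (π_D·L_D) = (0.09·0.494797) / (0.34·0.011367) = 0.0445317 / 0.00386476 ≈ 11.522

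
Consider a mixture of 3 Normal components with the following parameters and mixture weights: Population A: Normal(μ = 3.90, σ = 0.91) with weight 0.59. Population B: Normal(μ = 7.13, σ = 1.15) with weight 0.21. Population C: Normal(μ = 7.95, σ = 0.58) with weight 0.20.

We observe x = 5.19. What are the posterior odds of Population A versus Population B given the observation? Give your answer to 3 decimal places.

5.394

Only the two components matter; the odds are (π_i f_i(x)) / (π_j f_j(x)).
Normal densities:
  f_A = (1/(0.91·√(2π)))·exp(−(5.19−3.90)²/(2·0.91²)) = 0.438398·exp(-1.00477) = 0.16051
  f_B = (1/(1.15·√(2π)))·exp(−(5.19−7.13)²/(2·1.15²)) = 0.346906·exp(-1.42291) = 0.0836084
  f_C = (1/(0.58·√(2π)))·exp(−(5.19−7.95)²/(2·0.58²)) = 0.687832·exp(-11.32224) = 8.32334e-06
Odds = (0.59/0.21) × (0.16051/0.0836084) = 2.80952 × 1.91979 ≈ 5.394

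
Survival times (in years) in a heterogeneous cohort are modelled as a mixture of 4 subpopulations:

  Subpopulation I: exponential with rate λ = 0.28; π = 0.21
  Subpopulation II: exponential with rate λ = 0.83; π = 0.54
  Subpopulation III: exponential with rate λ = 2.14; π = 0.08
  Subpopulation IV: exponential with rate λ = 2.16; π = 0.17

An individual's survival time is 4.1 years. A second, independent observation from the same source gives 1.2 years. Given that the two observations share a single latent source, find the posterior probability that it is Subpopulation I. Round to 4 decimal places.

Posterior ∝ prior × likelihood, so P(k | x) ∝ π_k f_k(x); normalise over all components.
Since both observations come from the same component, the likelihood for component k is f_k(x₁)·f_k(x₂).
  L_I = [0.28·e^(−0.28·4.1) = 0.28·e^(−1.1480) = 0.0888358] × [0.200094] = 0.0177756
  L_II = [0.83·e^(−0.83·4.1) = 0.83·e^(−3.4030) = 0.0276168] × [0.306564] = 0.00846632
  L_III = [2.14·e^(−2.14·4.1) = 2.14·e^(−8.7740) = 0.000331066] × [0.164114] = 5.43325e-05
  L_IV = [2.16·e^(−2.16·4.1) = 2.16·e^(−8.8560) = 0.000307852] × [0.16172] = 4.97857e-05
Multiply by the mixture weights:
  π_I·L_I = 0.21 × 0.0177756 = 0.00373287
  π_II·L_II = 0.54 × 0.00846632 = 0.00457181
  π_III·L_III = 0.08 × 5.43325e-05 = 4.3466e-06
  π_IV·L_IV = 0.17 × 4.97857e-05 = 8.46356e-06
Sum: 0.00373287 + 0.00457181 + 4.3466e-06 + 8.46356e-06 = 0.00831749
So the posterior for Subpopulation I is 0.00373287 / 0.00831749 ≈ 0.4488.

0.4488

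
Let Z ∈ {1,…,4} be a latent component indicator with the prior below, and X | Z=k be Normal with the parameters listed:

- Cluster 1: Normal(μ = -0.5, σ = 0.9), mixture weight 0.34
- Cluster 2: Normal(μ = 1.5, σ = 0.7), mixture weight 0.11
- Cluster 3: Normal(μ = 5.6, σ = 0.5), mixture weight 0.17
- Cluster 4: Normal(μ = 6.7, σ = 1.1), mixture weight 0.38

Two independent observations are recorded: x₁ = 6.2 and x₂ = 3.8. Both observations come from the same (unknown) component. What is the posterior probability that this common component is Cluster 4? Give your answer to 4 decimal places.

By Bayes' theorem, P(k | x) = π_k f_k(x) / Σ_j π_j f_j(x).
Since both observations come from the same component, the likelihood for component k is f_k(x₁)·f_k(x₂).
  p_1 = [4.09658e-13] × [4.89568e-06] = 2.00555e-18
  p_2 = [9.25678e-11] × [0.00257934] = 2.38764e-13
  p_3 = [0.388372] × [0.0012238] = 0.000475291
  p_4 = [0.327079] × [0.0112268] = 0.00367203
Multiply by the mixture weights:
  π_1·p_1 = 0.34 × 2.00555e-18 = 6.81887e-19
  π_2·p_2 = 0.11 × 2.38764e-13 = 2.6264e-14
  π_3·p_3 = 0.17 × 0.000475291 = 8.07995e-05
  π_4·p_4 = 0.38 × 0.00367203 = 0.00139537
Sum: 6.81887e-19 + 2.6264e-14 + 8.07995e-05 + 0.00139537 = 0.00147617
Responsibility of Cluster 4: 0.00139537 / 0.00147617 ≈ 0.9453

0.9453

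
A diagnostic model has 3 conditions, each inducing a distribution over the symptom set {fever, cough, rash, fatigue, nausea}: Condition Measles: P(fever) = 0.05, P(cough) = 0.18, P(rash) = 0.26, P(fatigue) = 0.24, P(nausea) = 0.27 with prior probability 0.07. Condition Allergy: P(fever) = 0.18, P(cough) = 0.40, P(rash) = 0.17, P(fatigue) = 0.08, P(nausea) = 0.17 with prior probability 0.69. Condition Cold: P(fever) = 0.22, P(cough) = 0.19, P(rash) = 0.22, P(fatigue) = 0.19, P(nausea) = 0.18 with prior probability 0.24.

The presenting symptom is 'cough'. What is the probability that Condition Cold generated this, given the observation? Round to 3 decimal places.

0.136

P(component k | x) = P(Z=k)·f_k(x) / marginal(x), where marginal(x) = Σ_j P(Z=j)·f_j(x).
Categorical probabilities:
  L_Measles = P(cough | comp) = 0.18
  L_Allergy = P(cough | comp) = 0.40
  L_Cold = P(cough | comp) = 0.19
Unnormalised posteriors:
  P(Z=Measles)·L_Measles = 0.07 × 0.18 = 0.0126
  P(Z=Allergy)·L_Allergy = 0.69 × 0.4 = 0.276
  P(Z=Cold)·L_Cold = 0.24 × 0.19 = 0.0456
Normaliser: 0.0126 + 0.276 + 0.0456 = 0.3342
P(Condition Cold | the observation) ≈ 0.136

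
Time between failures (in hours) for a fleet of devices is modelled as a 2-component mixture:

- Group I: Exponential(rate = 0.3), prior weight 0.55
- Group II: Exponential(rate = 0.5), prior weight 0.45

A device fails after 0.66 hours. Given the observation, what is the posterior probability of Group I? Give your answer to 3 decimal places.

By Bayes' theorem, P(k | x) = π_k f_k(x) / Σ_j π_j f_j(x).
Component likelihoods at x = 0.66 hours:
  f_I = 0.246111
  f_II = 0.359462
Weight by the priors:
  π_I·f_I = 0.55 × 0.246111 = 0.135361
  π_II·f_II = 0.45 × 0.359462 = 0.161758
Evidence: 0.135361 + 0.161758 = 0.297119
P(Group I | x) = 0.135361 / 0.297119 ≈ 0.456

0.456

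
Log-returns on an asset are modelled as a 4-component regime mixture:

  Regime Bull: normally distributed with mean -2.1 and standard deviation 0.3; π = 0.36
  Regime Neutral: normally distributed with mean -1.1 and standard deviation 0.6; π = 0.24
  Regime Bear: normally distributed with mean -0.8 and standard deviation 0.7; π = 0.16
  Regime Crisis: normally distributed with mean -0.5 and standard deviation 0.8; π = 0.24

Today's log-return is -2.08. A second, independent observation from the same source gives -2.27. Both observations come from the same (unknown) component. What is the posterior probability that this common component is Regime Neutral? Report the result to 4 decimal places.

0.0076

P(component k | x) = π_k·f_k(x) / marginal(x), where marginal(x) = Σ_j π_j·f_j(x).
Since both observations come from the same component, the likelihood for component k is f_k(x₁)·f_k(x₂).
  f_Bull = [(1/(0.3·√(2π)))·exp(−(-2.08−-2.1)²/(2·0.3²)) = 1.329808·exp(-0.00222) = 1.32686] × [1.13256] = 1.50274
  f_Neutral = [(1/(0.6·√(2π)))·exp(−(-2.08−-1.1)²/(2·0.6²)) = 0.664904·exp(-1.33389) = 0.175169] × [0.0993245] = 0.0173986
  f_Bear = [(1/(0.7·√(2π)))·exp(−(-2.08−-0.8)²/(2·0.7²)) = 0.569918·exp(-1.67184) = 0.107088] × [0.0628337] = 0.00672876
  f_Crisis = [(1/(0.8·√(2π)))·exp(−(-2.08−-0.5)²/(2·0.8²)) = 0.498678·exp(-1.95031) = 0.0709268] × [0.043137] = 0.00305957
Weight by the priors:
  π_Bull·f_Bull = 0.36 × 1.50274 = 0.540987
  π_Neutral·f_Neutral = 0.24 × 0.0173986 = 0.00417567
  π_Bear·f_Bear = 0.16 × 0.00672876 = 0.0010766
  π_Crisis·f_Crisis = 0.24 × 0.00305957 = 0.000734297
Evidence: 0.540987 + 0.00417567 + 0.0010766 + 0.000734297 = 0.546973
P(Regime Neutral | data) ≈ 0.0076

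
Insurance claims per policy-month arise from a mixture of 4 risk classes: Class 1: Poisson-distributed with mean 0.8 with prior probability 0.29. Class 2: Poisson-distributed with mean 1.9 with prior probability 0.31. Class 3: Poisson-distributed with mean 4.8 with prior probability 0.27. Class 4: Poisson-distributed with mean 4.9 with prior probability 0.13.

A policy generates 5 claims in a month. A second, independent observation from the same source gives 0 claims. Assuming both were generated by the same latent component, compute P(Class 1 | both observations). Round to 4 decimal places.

0.0744

Apply Bayes' rule: the posterior for each component is proportional to its prior times its likelihood at x.
Since both observations come from the same component, the likelihood for component k is f_k(x₁)·f_k(x₂).
  L_1 = [0.00122697] × [0.449329] = 0.000551312
  L_2 = [0.0308622] × [0.149569] = 0.00461602
  L_3 = [0.174748] × [0.00822975] = 0.00143813
  L_4 = [0.17529] × [0.00744658] = 0.00130531
Multiply by the mixture weights:
  P(Z=1)·L_1 = 0.29 × 0.000551312 = 0.000159881
  P(Z=2)·L_2 = 0.31 × 0.00461602 = 0.00143097
  P(Z=3)·L_3 = 0.27 × 0.00143813 = 0.000388295
  P(Z=4)·L_4 = 0.13 × 0.00130531 = 0.00016969
Marginal: 0.000159881 + 0.00143097 + 0.000388295 + 0.00016969 = 0.00214883
P(Class 1 | data) ≈ 0.0744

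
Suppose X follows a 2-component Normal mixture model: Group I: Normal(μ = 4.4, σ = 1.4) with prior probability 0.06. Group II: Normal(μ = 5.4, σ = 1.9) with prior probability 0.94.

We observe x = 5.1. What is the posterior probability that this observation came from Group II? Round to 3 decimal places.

P(component k | x) = P(Z=k)·f_k(x) / marginal(x), where marginal(x) = Σ_j P(Z=j)·f_j(x).
Component likelihoods at x = 5.1:
  f_I = 0.251475
  f_II = 0.207369
Unnormalised posteriors:
  P(Z=I)·f_I = 0.06 × 0.251475 = 0.0150885
  P(Z=II)·f_II = 0.94 × 0.207369 = 0.194926
Denominator: 0.0150885 + 0.194926 = 0.210015
P(Group II | x) ≈ 0.928

0.928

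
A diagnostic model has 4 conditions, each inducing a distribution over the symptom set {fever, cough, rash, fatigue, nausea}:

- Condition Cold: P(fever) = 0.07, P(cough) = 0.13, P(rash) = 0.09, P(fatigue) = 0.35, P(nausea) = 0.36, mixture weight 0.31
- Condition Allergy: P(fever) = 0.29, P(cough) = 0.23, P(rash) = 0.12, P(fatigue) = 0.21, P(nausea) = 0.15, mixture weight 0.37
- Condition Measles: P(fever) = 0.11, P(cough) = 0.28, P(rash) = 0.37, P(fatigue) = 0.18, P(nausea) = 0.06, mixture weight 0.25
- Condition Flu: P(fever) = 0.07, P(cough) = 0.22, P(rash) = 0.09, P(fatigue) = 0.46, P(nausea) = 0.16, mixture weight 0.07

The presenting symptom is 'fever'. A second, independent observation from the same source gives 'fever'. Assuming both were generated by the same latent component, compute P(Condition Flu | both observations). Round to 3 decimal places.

0.010

By Bayes' theorem, P(k | x) = w_k f_k(x) / Σ_j w_j f_j(x).
Since both observations come from the same component, the likelihood for component k is f_k(x₁)·f_k(x₂).
  p_Cold = [0.07] × [0.07] = 0.0049
  p_Allergy = [0.29] × [0.29] = 0.0841
  p_Measles = [0.11] × [0.11] = 0.0121
  p_Flu = [0.07] × [0.07] = 0.0049
Unnormalised posteriors:
  w_Cold·p_Cold = 0.31 × 0.0049 = 0.001519
  w_Allergy·p_Allergy = 0.37 × 0.0841 = 0.031117
  w_Measles·p_Measles = 0.25 × 0.0121 = 0.003025
  w_Flu·p_Flu = 0.07 × 0.0049 = 0.000343
Evidence: 0.001519 + 0.031117 + 0.003025 + 0.000343 = 0.036004
Responsibility of Condition Flu: 0.000343 / 0.036004 ≈ 0.010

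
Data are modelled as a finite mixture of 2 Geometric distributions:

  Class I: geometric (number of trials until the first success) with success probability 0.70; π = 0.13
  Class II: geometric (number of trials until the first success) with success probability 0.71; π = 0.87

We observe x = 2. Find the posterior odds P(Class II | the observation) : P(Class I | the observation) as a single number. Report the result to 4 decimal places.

6.5616

Since P(k|x) ∝ w_k f_k(x), the posterior odds are w_i f_i(x) / (w_j f_j(x)).
Evaluate each component's likelihood at the observed value:
  L_I = 0.70·(1−0.70)^1 = 0.70·0.3 = 0.21
  L_II = 0.71·(1−0.71)^1 = 0.71·0.29 = 0.2059
0.179133 / 0.0273 ≈ 6.5616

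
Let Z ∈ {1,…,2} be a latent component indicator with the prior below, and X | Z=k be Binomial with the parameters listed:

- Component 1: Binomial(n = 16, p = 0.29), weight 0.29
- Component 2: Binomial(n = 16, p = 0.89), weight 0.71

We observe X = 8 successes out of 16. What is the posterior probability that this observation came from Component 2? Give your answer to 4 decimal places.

P(component k | x) = π_k·f_k(x) / marginal(x), where marginal(x) = Σ_j π_j·f_j(x).
Evaluate each component's likelihood at the observed value:
  p_1 = C(16,8)·0.29^8·0.71^8 = 12870·5.00246e-05·0.0645754 = 0.0415747
  p_2 = C(16,8)·0.89^8·0.11^8 = 12870·0.393659·2.14359e-08 = 0.000108603
Weight by the priors:
  π_1·p_1 = 0.29 × 0.0415747 = 0.0120567
  π_2·p_2 = 0.71 × 0.000108603 = 7.71078e-05
Evidence: 0.0120567 + 7.71078e-05 = 0.0121338
So the posterior for Component 2 is 7.71078e-05 / 0.0121338 ≈ 0.0064.

0.0064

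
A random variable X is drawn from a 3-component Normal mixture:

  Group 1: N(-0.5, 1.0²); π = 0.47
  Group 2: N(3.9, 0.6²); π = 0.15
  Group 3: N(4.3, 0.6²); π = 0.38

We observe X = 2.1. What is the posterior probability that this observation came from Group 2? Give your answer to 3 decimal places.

By Bayes' theorem, P(k | x) = P(Z=k) f_k(x) / Σ_j P(Z=j) f_j(x).
Evaluate each component's likelihood at the observed value:
  L_1 = (1/(1.0·√(2π)))·exp(−(2.1−-0.5)²/(2·1.0²)) = 0.398942·exp(-3.38000) = 0.013583
  L_2 = (1/(0.6·√(2π)))·exp(−(2.1−3.9)²/(2·0.6²)) = 0.664904·exp(-4.50000) = 0.00738641
  L_3 = (1/(0.6·√(2π)))·exp(−(2.1−4.3)²/(2·0.6²)) = 0.664904·exp(-6.72222) = 0.000800451
Unnormalised posteriors:
  P(Z=1)·L_1 = 0.47 × 0.013583 = 0.006384
  P(Z=2)·L_2 = 0.15 × 0.00738641 = 0.00110796
  P(Z=3)·L_3 = 0.38 × 0.000800451 = 0.000304171
Sum: 0.006384 + 0.00110796 + 0.000304171 = 0.00779613
Responsibility of Group 2: 0.00110796 / 0.00779613 ≈ 0.142

0.142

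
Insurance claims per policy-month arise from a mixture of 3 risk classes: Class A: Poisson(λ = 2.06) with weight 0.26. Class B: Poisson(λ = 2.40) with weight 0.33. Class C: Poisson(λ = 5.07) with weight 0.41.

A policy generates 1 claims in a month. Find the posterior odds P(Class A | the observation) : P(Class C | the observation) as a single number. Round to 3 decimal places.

Posterior odds = (π_i f_i(x)) / (π_j f_j(x)); the normalising sum cancels.
Component likelihoods at x = 1 claims:
  L_A = 0.262555
  L_B = 0.217723
  L_C = 0.0318519
Posterior odds = (π_A·L_A) / (π_C·L_C) = (0.26·0.262555) / (0.41·0.0318519) = 0.0682643 / 0.0130593 ≈ 5.227

5.227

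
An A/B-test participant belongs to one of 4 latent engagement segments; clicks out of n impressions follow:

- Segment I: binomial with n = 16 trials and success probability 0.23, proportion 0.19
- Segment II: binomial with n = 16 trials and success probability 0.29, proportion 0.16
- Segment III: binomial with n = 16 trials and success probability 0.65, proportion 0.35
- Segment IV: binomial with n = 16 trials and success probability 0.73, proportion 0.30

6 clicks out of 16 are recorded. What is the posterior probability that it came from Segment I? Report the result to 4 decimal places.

Posterior ∝ prior × likelihood, so P(k | x) ∝ π_k f_k(x); normalise over all components.
Component likelihoods at x = 6 clicks out of 16:
  p_I = 0.0868557
  p_II = 0.155058
  p_III = 0.0166604
  p_IV = 0.00249516
Unnormalised posteriors:
  π_I·p_I = 0.19 × 0.0868557 = 0.0165026
  π_II·p_II = 0.16 × 0.155058 = 0.0248094
  π_III·p_III = 0.35 × 0.0166604 = 0.00583113
  π_IV·p_IV = 0.30 × 0.00249516 = 0.000748549
Normaliser: 0.0165026 + 0.0248094 + 0.00583113 + 0.000748549 = 0.0478916
P(Segment I | the observation) ≈ 0.3446

0.3446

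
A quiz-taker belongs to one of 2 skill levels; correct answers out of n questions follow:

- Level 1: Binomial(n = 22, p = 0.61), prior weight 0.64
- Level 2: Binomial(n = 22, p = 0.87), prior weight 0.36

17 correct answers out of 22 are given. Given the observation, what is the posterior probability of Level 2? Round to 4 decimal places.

Posterior ∝ prior × likelihood, so P(k | x) ∝ w_k f_k(x); normalise over all components.
Evaluate each component's likelihood at the observed value:
  f_1 = 0.0532656
  f_2 = 0.0916349
Unnormalised posteriors:
  w_1·f_1 = 0.64 × 0.0532656 = 0.03409
  w_2·f_2 = 0.36 × 0.0916349 = 0.0329886
Denominator: 0.03409 + 0.0329886 = 0.0670786
P(Level 2 | 17 correct answers out of 22) ≈ 0.4918

0.4918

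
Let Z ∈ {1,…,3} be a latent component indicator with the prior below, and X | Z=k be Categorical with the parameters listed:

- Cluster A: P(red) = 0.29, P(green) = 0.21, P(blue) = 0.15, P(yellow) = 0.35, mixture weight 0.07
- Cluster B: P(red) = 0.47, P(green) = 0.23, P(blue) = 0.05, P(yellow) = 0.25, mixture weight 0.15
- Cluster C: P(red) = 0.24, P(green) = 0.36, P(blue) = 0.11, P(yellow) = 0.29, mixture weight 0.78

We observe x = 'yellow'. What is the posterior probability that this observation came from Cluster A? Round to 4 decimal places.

0.0850

Posterior ∝ prior × likelihood, so P(k | x) ∝ π_k f_k(x); normalise over all components.
Evaluate each component's likelihood at the observed value:
  f_A = 0.35
  f_B = 0.25
  f_C = 0.29
Weight by the priors:
  π_A·f_A = 0.07 × 0.35 = 0.0245
  π_B·f_B = 0.15 × 0.25 = 0.0375
  π_C·f_C = 0.78 × 0.29 = 0.2262
Evidence: 0.0245 + 0.0375 + 0.2262 = 0.2882
So the posterior for Cluster A is 0.0245 / 0.2882 ≈ 0.0850.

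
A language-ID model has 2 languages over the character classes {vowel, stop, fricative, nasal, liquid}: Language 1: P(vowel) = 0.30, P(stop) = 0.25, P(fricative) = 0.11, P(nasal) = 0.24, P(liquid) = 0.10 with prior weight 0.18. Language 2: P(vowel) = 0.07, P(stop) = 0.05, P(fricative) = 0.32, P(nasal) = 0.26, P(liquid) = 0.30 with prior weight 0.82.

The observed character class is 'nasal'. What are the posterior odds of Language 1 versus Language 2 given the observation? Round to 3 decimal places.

The posterior odds equal the prior odds times the likelihood ratio: (P(Z=i)/P(Z=j))·(f_i(x)/f_j(x)).
Component likelihoods at x = 'nasal':
  L_1 = P(nasal | comp) = 0.24
  L_2 = P(nasal | comp) = 0.26
0.0432 / 0.2132 ≈ 0.203

0.203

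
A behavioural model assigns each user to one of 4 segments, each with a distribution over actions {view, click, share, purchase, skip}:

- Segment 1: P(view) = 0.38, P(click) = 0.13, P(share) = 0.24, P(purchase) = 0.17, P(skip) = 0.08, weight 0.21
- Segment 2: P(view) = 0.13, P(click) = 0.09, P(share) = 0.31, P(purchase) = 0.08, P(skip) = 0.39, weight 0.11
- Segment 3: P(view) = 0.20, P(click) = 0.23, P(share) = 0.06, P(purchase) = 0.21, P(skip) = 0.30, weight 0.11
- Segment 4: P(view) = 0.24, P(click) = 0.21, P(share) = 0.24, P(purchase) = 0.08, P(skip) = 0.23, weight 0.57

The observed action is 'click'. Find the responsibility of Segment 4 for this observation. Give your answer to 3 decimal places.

0.657

P(component k | x) = π_k·f_k(x) / marginal(x), where marginal(x) = Σ_j π_j·f_j(x).
Component likelihoods at x = 'click':
  p_1 = P(click | comp) = 0.13
  p_2 = P(click | comp) = 0.09
  p_3 = P(click | comp) = 0.23
  p_4 = P(click | comp) = 0.21
Multiply by the mixture weights:
  π_1·p_1 = 0.21 × 0.13 = 0.0273
  π_2·p_2 = 0.11 × 0.09 = 0.0099
  π_3·p_3 = 0.11 × 0.23 = 0.0253
  π_4·p_4 = 0.57 × 0.21 = 0.1197
Denominator: 0.0273 + 0.0099 + 0.0253 + 0.1197 = 0.1822
Responsibility of Segment 4: 0.1197 / 0.1822 ≈ 0.657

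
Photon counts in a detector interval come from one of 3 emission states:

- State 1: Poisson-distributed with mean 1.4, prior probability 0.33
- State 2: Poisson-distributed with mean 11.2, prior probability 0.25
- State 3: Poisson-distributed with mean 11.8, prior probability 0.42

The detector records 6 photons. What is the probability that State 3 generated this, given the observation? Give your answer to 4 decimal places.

0.5362

Posterior ∝ prior × likelihood, so P(k | x) ∝ π_k f_k(x); normalise over all components.
Component likelihoods at x = 6 photons:
  p_1 = e^(−1.4)·1.4^6/6! = 0.00257883
  p_2 = e^(−11.2)·11.2^6/6! = 0.0374867
  p_3 = e^(−11.8)·11.8^6/6! = 0.0281374
Prior × likelihood for each component:
  π_1·p_1 = 0.33 × 0.00257883 = 0.000851015
  π_2·p_2 = 0.25 × 0.0374867 = 0.00937168
  π_3·p_3 = 0.42 × 0.0281374 = 0.0118177
Denominator: 0.000851015 + 0.00937168 + 0.0118177 = 0.0220404
So the posterior for State 3 is 0.0118177 / 0.0220404 ≈ 0.5362.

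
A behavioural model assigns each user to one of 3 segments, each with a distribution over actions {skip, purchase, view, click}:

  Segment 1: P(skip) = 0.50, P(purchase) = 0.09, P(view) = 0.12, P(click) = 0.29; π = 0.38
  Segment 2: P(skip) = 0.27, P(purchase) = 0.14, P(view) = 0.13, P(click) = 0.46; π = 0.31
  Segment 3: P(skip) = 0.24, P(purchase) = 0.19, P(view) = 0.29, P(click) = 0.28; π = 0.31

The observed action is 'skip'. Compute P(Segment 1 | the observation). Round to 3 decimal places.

0.546

Posterior ∝ prior × likelihood, so P(k | x) ∝ P(Z=k) f_k(x); normalise over all components.
Component likelihoods at x = 'skip':
  L_1 = P(skip | comp) = 0.50
  L_2 = P(skip | comp) = 0.27
  L_3 = P(skip | comp) = 0.24
Multiply by the mixture weights:
  P(Z=1)·L_1 = 0.38 × 0.5 = 0.19
  P(Z=2)·L_2 = 0.31 × 0.27 = 0.0837
  P(Z=3)·L_3 = 0.31 × 0.24 = 0.0744
Evidence: 0.19 + 0.0837 + 0.0744 = 0.3481
Responsibility of Segment 1: 0.19 / 0.3481 ≈ 0.546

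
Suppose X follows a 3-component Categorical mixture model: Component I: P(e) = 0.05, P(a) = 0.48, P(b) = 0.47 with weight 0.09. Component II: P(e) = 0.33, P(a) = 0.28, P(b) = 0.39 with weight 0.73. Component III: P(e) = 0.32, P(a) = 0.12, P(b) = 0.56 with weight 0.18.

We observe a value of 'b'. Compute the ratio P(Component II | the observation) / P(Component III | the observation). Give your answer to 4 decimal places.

2.8244

Only the two components matter; the odds are (w_i f_i(x)) / (w_j f_j(x)).
Evaluate each component's likelihood at the observed value:
  p_I = P(b | comp) = 0.47
  p_II = P(b | comp) = 0.39
  p_III = P(b | comp) = 0.56
0.2847 / 0.1008 ≈ 2.8244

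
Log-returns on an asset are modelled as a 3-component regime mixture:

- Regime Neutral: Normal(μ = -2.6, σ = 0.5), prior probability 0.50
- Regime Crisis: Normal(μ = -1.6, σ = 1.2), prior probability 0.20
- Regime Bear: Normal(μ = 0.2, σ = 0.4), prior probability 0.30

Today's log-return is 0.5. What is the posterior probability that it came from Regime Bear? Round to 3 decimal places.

Apply Bayes' rule: the posterior for each component is proportional to its prior times its likelihood at x.
Evaluate each component's likelihood at the observed value:
  p_Neutral = (1/(0.5·√(2π)))·exp(−(0.5−-2.6)²/(2·0.5²)) = 0.797885·exp(-19.22000) = 3.58757e-09
  p_Crisis = (1/(1.2·√(2π)))·exp(−(0.5−-1.6)²/(2·1.2²)) = 0.332452·exp(-1.53125) = 0.0718978
  p_Bear = (1/(0.4·√(2π)))·exp(−(0.5−0.2)²/(2·0.4²)) = 0.997356·exp(-0.28125) = 0.752844
Unnormalised posteriors:
  π_Neutral·p_Neutral = 0.50 × 3.58757e-09 = 1.79378e-09
  π_Crisis·p_Crisis = 0.20 × 0.0718978 = 0.0143796
  π_Bear·p_Bear = 0.30 × 0.752844 = 0.225853
Marginal: 1.79378e-09 + 0.0143796 + 0.225853 = 0.240233
P(Regime Bear | x) ≈ 0.940

0.940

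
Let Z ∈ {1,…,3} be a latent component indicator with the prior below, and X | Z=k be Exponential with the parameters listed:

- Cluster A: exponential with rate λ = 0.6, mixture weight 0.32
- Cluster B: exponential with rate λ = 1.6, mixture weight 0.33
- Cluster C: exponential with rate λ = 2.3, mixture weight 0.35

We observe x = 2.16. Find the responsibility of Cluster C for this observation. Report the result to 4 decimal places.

0.0749

Posterior ∝ prior × likelihood, so P(k | x) ∝ π_k f_k(x); normalise over all components.
Exponential densities:
  p_A = 0.6·e^(−0.6·2.16) = 0.6·e^(−1.2960) = 0.164174
  p_B = 1.6·e^(−1.6·2.16) = 1.6·e^(−3.4560) = 0.0504892
  p_C = 2.3·e^(−2.3·2.16) = 2.3·e^(−4.9680) = 0.0160012
Prior × likelihood for each component:
  π_A·p_A = 0.32 × 0.164174 = 0.0525358
  π_B·p_B = 0.33 × 0.0504892 = 0.0166614
  π_C·p_C = 0.35 × 0.0160012 = 0.00560042
Denominator: 0.0525358 + 0.0166614 + 0.00560042 = 0.0747977
P(Cluster C | 2.16) ≈ 0.0749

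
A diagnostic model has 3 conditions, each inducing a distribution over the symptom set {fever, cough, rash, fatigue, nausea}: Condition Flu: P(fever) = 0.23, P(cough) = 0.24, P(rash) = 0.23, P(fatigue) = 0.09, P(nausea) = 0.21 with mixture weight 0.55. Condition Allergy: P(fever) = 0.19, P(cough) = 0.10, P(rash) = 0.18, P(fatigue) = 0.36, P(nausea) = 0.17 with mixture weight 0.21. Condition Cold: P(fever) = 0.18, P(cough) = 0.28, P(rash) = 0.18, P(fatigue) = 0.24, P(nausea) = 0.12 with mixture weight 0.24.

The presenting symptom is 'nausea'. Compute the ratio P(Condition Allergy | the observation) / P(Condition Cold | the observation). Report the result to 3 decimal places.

1.240

Posterior odds = (π_i f_i(x)) / (π_j f_j(x)); the normalising sum cancels.
Evaluate each component's likelihood at the observed value:
  L_Flu = 0.21
  L_Allergy = 0.17
  L_Cold = 0.12
Odds = (0.21/0.24) × (0.17/0.12) = 0.875 × 1.41667 ≈ 1.240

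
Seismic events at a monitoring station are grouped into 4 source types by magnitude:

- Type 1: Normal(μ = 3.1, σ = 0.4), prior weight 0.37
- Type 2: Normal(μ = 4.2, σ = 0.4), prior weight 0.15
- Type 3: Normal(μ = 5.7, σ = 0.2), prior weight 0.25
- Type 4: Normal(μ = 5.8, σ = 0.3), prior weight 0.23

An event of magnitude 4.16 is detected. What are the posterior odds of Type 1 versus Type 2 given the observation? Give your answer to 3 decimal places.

0.074

Only the two components matter; the odds are (P(Z=i) f_i(x)) / (P(Z=j) f_j(x)).
Component likelihoods at x = 4.16:
  p_1 = (1/(0.4·√(2π)))·exp(−(4.16−3.1)²/(2·0.4²)) = 0.997356·exp(-3.51125) = 0.0297806
  p_2 = (1/(0.4·√(2π)))·exp(−(4.16−4.2)²/(2·0.4²)) = 0.997356·exp(-0.00500) = 0.992381
  p_3 = (1/(0.2·√(2π)))·exp(−(4.16−5.7)²/(2·0.2²)) = 1.994711·exp(-29.64500) = 2.66207e-13
  p_4 = (1/(0.3·√(2π)))·exp(−(4.16−5.8)²/(2·0.3²)) = 1.329808·exp(-14.94222) = 4.30987e-07
0.0110188 / 0.148857 ≈ 0.074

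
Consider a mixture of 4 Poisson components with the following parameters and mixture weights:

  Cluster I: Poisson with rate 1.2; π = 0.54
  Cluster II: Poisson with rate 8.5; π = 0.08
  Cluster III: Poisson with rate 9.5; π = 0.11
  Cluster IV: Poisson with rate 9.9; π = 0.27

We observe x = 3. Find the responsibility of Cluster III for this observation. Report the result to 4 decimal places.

By Bayes' theorem, P(k | x) = π_k f_k(x) / Σ_j π_j f_j(x).
Poisson probabilities:
  L_I = e^(−1.2)·1.2^3/3! = 0.0867439
  L_II = e^(−8.5)·8.5^3/3! = 0.0208258
  L_III = e^(−9.5)·9.5^3/3! = 0.010696
  L_IV = e^(−9.9)·9.9^3/3! = 0.00811407
Prior × likelihood for each component:
  π_I·L_I = 0.54 × 0.0867439 = 0.0468417
  π_II·L_II = 0.08 × 0.0208258 = 0.00166607
  π_III·L_III = 0.11 × 0.010696 = 0.00117656
  π_IV·L_IV = 0.27 × 0.00811407 = 0.0021908
Normaliser: 0.0468417 + 0.00166607 + 0.00117656 + 0.0021908 = 0.0518752
So the posterior for Cluster III is 0.00117656 / 0.0518752 ≈ 0.0227.

0.0227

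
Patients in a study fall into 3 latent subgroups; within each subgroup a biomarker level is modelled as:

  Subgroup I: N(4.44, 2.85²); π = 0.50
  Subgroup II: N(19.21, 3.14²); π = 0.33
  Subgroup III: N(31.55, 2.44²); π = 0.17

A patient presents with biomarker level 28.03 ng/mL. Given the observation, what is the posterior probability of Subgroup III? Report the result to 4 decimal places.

0.9237

P(component k | x) = w_k·f_k(x) / marginal(x), where marginal(x) = Σ_j w_j·f_j(x).
Component likelihoods at x = 28.03 ng/mL:
  L_I = (1/(2.85·√(2π)))·exp(−(28.03−4.44)²/(2·2.85²)) = 0.139980·exp(-34.25596) = 1.85733e-16
  L_II = (1/(3.14·√(2π)))·exp(−(28.03−19.21)²/(2·3.14²)) = 0.127052·exp(-3.94501) = 0.00245859
  L_III = (1/(2.44·√(2π)))·exp(−(28.03−31.55)²/(2·2.44²)) = 0.163501·exp(-1.04058) = 0.0577566
Unnormalised posteriors:
  w_I·L_I = 0.50 × 1.85733e-16 = 9.28667e-17
  w_II·L_II = 0.33 × 0.00245859 = 0.000811333
  w_III·L_III = 0.17 × 0.0577566 = 0.00981863
Evidence: 9.28667e-17 + 0.000811333 + 0.00981863 = 0.01063
So the posterior for Subgroup III is 0.00981863 / 0.01063 ≈ 0.9237.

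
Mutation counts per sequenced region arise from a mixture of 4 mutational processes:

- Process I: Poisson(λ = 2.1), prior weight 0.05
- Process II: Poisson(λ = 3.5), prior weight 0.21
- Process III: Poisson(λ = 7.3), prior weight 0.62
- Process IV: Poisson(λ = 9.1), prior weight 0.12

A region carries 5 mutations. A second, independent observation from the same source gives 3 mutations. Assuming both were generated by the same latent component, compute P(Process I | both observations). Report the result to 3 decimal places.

0.041

Posterior ∝ prior × likelihood, so P(k | x) ∝ π_k f_k(x); normalise over all components.
Since both observations come from the same component, the likelihood for component k is f_k(x₁)·f_k(x₂).
  f_I = [e^(−2.1)·2.1^5/5! = 0.041677] × [0.189011] = 0.00787744
  f_II = [e^(−3.5)·3.5^5/5! = 0.132169] × [0.215785] = 0.0285201
  f_III = [e^(−7.3)·7.3^5/5! = 0.116703] × [0.0437993] = 0.00511153
  f_IV = [e^(−9.1)·9.1^5/5! = 0.0580692] × [0.0140247] = 0.000814402
Unnormalised posteriors:
  π_I·f_I = 0.05 × 0.00787744 = 0.000393872
  π_II·f_II = 0.21 × 0.0285201 = 0.00598921
  π_III·f_III = 0.62 × 0.00511153 = 0.00316915
  π_IV·f_IV = 0.12 × 0.000814402 = 9.77283e-05
Marginal: 0.000393872 + 0.00598921 + 0.00316915 + 9.77283e-05 = 0.00964996
So the posterior for Process I is 0.000393872 / 0.00964996 ≈ 0.041.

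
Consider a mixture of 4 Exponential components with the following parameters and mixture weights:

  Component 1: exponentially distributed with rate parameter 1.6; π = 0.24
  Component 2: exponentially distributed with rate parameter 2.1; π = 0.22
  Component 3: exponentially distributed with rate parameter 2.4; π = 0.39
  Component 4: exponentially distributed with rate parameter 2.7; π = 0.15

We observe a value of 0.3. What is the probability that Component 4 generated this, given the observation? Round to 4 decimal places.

Apply Bayes' rule: the posterior for each component is proportional to its prior times its likelihood at x.
Evaluate each component's likelihood at the observed value:
  f_1 = 1.6·e^(−1.6·0.3) = 1.6·e^(−0.4800) = 0.990053
  f_2 = 2.1·e^(−2.1·0.3) = 2.1·e^(−0.6300) = 1.11844
  f_3 = 2.4·e^(−2.4·0.3) = 2.4·e^(−0.7200) = 1.16821
  f_4 = 2.7·e^(−2.7·0.3) = 2.7·e^(−0.8100) = 1.20112
Multiply by the mixture weights:
  w_1·f_1 = 0.24 × 0.990053 = 0.237613
  w_2·f_2 = 0.22 × 1.11844 = 0.246057
  w_3·f_3 = 0.39 × 1.16821 = 0.4556
  w_4·f_4 = 0.15 × 1.20112 = 0.180168
Denominator: 0.237613 + 0.246057 + 0.4556 + 0.180168 = 1.11944
Responsibility of Component 4: 0.180168 / 1.11944 ≈ 0.1609

0.1609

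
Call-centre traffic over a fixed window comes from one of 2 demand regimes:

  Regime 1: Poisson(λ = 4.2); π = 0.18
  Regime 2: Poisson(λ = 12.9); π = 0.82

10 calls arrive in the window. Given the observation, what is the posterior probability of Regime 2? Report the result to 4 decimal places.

By Bayes' theorem, P(k | x) = w_k f_k(x) / Σ_j w_j f_j(x).
Evaluate each component's likelihood at the observed value:
  p_1 = 0.00705819
  p_2 = 0.0878487
Prior × likelihood for each component:
  w_1·p_1 = 0.18 × 0.00705819 = 0.00127047
  w_2·p_2 = 0.82 × 0.0878487 = 0.0720359
Marginal: 0.00127047 + 0.0720359 = 0.0733064
So the posterior for Regime 2 is 0.0720359 / 0.0733064 ≈ 0.9827.

0.9827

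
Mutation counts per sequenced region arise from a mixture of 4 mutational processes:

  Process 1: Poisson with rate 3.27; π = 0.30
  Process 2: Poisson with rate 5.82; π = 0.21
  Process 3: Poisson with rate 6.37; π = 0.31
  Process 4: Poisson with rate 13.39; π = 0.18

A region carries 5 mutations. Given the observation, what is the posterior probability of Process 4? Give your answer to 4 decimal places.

0.0084

Apply Bayes' rule: the posterior for each component is proportional to its prior times its likelihood at x.
Poisson probabilities:
  f_1 = e^(−3.27)·3.27^5/5! = 0.118417
  f_2 = e^(−5.82)·5.82^5/5! = 0.165135
  f_3 = e^(−6.37)·6.37^5/5! = 0.149644
  f_4 = e^(−13.39)·13.39^5/5! = 0.00548932
Prior × likelihood for each component:
  P(Z=1)·f_1 = 0.30 × 0.118417 = 0.0355251
  P(Z=2)·f_2 = 0.21 × 0.165135 = 0.0346784
  P(Z=3)·f_3 = 0.31 × 0.149644 = 0.0463897
  P(Z=4)·f_4 = 0.18 × 0.00548932 = 0.000988078
Normaliser: 0.0355251 + 0.0346784 + 0.0463897 + 0.000988078 = 0.117581
P(Process 4 | 5 mutations) ≈ 0.0084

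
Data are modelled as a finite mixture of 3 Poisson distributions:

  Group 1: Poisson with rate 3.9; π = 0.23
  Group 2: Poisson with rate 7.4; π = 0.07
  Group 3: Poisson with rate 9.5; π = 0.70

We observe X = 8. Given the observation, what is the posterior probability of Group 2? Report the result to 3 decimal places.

By Bayes' theorem, P(k | x) = π_k f_k(x) / Σ_j π_j f_j(x).
Poisson probabilities:
  L_1 = e^(−3.9)·3.9^8/8! = 0.0268688
  L_2 = e^(−7.4)·7.4^8/8! = 0.136318
  L_3 = e^(−9.5)·9.5^8/8! = 0.12316
Weight by the priors:
  π_1·L_1 = 0.23 × 0.0268688 = 0.00617982
  π_2·L_2 = 0.07 × 0.136318 = 0.00954228
  π_3·L_3 = 0.70 × 0.12316 = 0.0862122
Denominator: 0.00617982 + 0.00954228 + 0.0862122 = 0.101934
P(Group 2 | x) ≈ 0.094

0.094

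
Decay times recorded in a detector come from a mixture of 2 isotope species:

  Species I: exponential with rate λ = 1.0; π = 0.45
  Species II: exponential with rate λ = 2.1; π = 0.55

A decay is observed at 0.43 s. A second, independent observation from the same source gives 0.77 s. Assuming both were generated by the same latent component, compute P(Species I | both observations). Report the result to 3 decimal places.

0.410

Apply Bayes' rule: the posterior for each component is proportional to its prior times its likelihood at x.
Since both observations come from the same component, the likelihood for component k is f_k(x₁)·f_k(x₂).
  p_I = [1.0·e^(−1.0·0.43) = 1.0·e^(−0.4300) = 0.650509] × [0.463013] = 0.301194
  p_II = [2.1·e^(−2.1·0.43) = 2.1·e^(−0.9030) = 0.851239] × [0.416836] = 0.354827
Multiply by the mixture weights:
  π_I·p_I = 0.45 × 0.301194 = 0.135537
  π_II·p_II = 0.55 × 0.354827 = 0.195155
Marginal: 0.135537 + 0.195155 = 0.330692
Responsibility of Species I: 0.135537 / 0.330692 ≈ 0.410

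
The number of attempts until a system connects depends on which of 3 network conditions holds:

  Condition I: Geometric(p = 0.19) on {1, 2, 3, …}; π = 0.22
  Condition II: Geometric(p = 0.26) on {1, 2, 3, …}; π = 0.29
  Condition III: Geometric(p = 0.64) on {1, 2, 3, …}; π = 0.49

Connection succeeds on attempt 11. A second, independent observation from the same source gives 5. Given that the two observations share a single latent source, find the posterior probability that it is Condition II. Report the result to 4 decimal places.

0.4105

The responsibility of component k is P(Z=k) f_k(x) divided by Σ_j P(Z=j) f_j(x).
Since both observations come from the same component, the likelihood for component k is f_k(x₁)·f_k(x₂).
  L_I = [0.0230996] × [0.0817888] = 0.00188928
  L_II = [0.0128024] × [0.0779651] = 0.000998138
  L_III = [2.33994e-05] × [0.0107495] = 2.51533e-07
Multiply by the mixture weights:
  P(Z=I)·L_I = 0.22 × 0.00188928 = 0.000415643
  P(Z=II)·L_II = 0.29 × 0.000998138 = 0.00028946
  P(Z=III)·L_III = 0.49 × 2.51533e-07 = 1.23251e-07
Marginal: 0.000415643 + 0.00028946 + 1.23251e-07 = 0.000705226
So the posterior for Condition II is 0.00028946 / 0.000705226 ≈ 0.4105.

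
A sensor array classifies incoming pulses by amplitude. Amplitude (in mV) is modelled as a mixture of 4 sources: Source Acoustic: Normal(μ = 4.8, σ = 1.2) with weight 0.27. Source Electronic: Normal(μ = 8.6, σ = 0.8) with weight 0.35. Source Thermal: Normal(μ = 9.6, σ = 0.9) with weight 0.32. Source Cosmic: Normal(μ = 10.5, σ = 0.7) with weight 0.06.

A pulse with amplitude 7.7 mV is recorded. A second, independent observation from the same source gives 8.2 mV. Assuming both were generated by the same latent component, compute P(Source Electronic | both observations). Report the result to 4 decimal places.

The responsibility of component k is P(Z=k) f_k(x) divided by Σ_j P(Z=j) f_j(x).
Since both observations come from the same component, the likelihood for component k is f_k(x₁)·f_k(x₂).
  p_Acoustic = [(1/(1.2·√(2π)))·exp(−(7.7−4.8)²/(2·1.2²)) = 0.332452·exp(-2.92014) = 0.0179279] × [0.00600508] = 0.000107658
  p_Electronic = [(1/(0.8·√(2π)))·exp(−(7.7−8.6)²/(2·0.8²)) = 0.498678·exp(-0.63281) = 0.264846] × [0.440082] = 0.116554
  p_Thermal = [(1/(0.9·√(2π)))·exp(−(7.7−9.6)²/(2·0.9²)) = 0.443269·exp(-2.22840) = 0.0477406] × [0.132198] = 0.00631121
  p_Cosmic = [(1/(0.7·√(2π)))·exp(−(7.7−10.5)²/(2·0.7²)) = 0.569918·exp(-8.00000) = 0.000191186] × [0.00257934] = 4.93133e-07
Prior × likelihood for each component:
  P(Z=Acoustic)·p_Acoustic = 0.27 × 0.000107658 = 2.90677e-05
  P(Z=Electronic)·p_Electronic = 0.35 × 0.116554 = 0.0407938
  P(Z=Thermal)·p_Thermal = 0.32 × 0.00631121 = 0.00201959
  P(Z=Cosmic)·p_Cosmic = 0.06 × 4.93133e-07 = 2.9588e-08
Evidence: 2.90677e-05 + 0.0407938 + 0.00201959 + 2.9588e-08 = 0.0428425
Responsibility of Source Electronic: 0.0407938 / 0.0428425 ≈ 0.9522

0.9522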